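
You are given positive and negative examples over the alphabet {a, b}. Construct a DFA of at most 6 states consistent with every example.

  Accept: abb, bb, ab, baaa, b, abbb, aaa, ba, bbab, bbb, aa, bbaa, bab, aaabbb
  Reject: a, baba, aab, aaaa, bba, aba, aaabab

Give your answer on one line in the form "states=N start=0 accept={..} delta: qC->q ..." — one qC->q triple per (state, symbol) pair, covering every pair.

State merging on the prefix tree: take the shortest (then alphabetical) example prefix whose next move is undefined and point that move at state 0, else 1, else 2, ...; a target is out if some Accept/Reject pair would then sit in one state with the same input left (inseparable). If every existing state is out, open a new one.
a: 0a undefined. 0a->0: no, ab/aab meet in 0 with "b" left. Open state 1: 0a->1.
b: 0b undefined. 0b->0: no, ba/a meet in 1. 0b->1: no, baaa/aaaa meet in 1 with "aaa" left. Open state 2: 0b->2.
aa: 1a undefined. 1a->0: no, b/aab meet in 2. 1a->1: no, ab/aab meet in 1 with "b" left. 1a->2: no, bb/aab meet in 2 with "b" left. Open state 3: 1a->3.
ab: 1b undefined. 1b->0: ok.
ba: 2a undefined. 2a->0: no, ab/baba meet in 0. 2a->1: no, ba/a meet in 1. 2a->2: ok.
bb: 2b undefined. 2b->0: ok.
aaa: 3a undefined. 3a->0: no, bb/aaabab meet in 0. 3a->1: no, bb/aaabab meet in 0. 3a->2: no, abb/aaaa meet in 2. 3a->3: no, aaa/aaaa meet in 3. Open state 4: 3a->4.
aab: 3b undefined. 3b->0: no, bb/aab meet in 0. 3b->1: ok.
aaaa: 4a undefined. 4a->0: no, bb/aaaa meet in 0. 4a->1: ok.
aaab: 4b undefined. 4b->0: no, bb/aaabab meet in 0. 4b->1: ok.
All examples now run through 5 states with every (state, symbol) defined. Accept strings end in {0,2,3,4}, Reject strings end in {1}; accept={0,2,3,4}.

states=5 start=0 accept={0,2,3,4} delta: 0a->1 0b->2 1a->3 1b->0 2a->2 2b->0 3a->4 3b->1 4a->1 4b->1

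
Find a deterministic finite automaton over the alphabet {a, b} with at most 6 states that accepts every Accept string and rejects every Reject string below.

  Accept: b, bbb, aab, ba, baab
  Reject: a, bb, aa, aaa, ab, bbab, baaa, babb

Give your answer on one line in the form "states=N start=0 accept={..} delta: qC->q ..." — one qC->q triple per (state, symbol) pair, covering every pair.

states=4 start=0 accept={2,3} delta: 0a->1 0b->2 1a->0 1b->0 2a->3 2b->0 3a->0 3b->1

State merging on the prefix tree: take the shortest (then alphabetical) example prefix whose next move is undefined and point that move at state 0, else 1, else 2, ...; a target is out if some Accept/Reject pair would then sit in one state with the same input left (inseparable). If every existing state is out, open a new one.
a: 0a undefined. 0a->0: no, b/ab meet in 0 with "b" left. Open state 1: 0a->1.
b: 0b undefined. 0b->0: no, b/bb meet in 0. 0b->1: no, b/a meet in 1. Open state 2: 0b->2.
aa: 1a undefined. 1a->0: ok.
ab: 1b undefined. 1b->0: ok.
ba: 2a undefined. 2a->0: no, ba/aa meet in 0. 2a->1: no, b/babb meet in 2. 2a->2: no, b/baaa meet in 2. Open state 3: 2a->3.
bb: 2b undefined. 2b->0: ok.
baa: 3a undefined. 3a->0: ok.
bab: 3b undefined. 3b->0: no, b/babb meet in 2. 3b->1: ok.
All examples now run through 4 states with every (state, symbol) defined. Accept strings end in {2,3}, Reject strings end in {0,1}; accept={2,3}.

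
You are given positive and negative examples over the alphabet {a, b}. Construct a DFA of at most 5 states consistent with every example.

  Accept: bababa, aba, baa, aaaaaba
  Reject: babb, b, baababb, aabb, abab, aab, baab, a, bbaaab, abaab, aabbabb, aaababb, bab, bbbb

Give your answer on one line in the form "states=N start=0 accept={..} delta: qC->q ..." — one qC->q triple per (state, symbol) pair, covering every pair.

Grow the machine one transition at a time. Run the examples from 0; the earliest place one falls off (shortest prefix, ties alphabetical) gets sent to the lowest-numbered state that keeps every Accept/Reject pair distinguishable — a pair clashes when both reach the same state with identical unread suffix — and to a fresh state only if none does.
a: 0a undefined. 0a->0: ok.
b: 0b undefined. 0b->0: no, bababa/babb meet in 0. Open state 1: 0b->1.
ba: 1a undefined. 1a->0: no, bababa/a meet in 0. 1a->1: no, aba/b meet in 1. Open state 2: 1a->2.
bb: 1b undefined. 1b->0: ok.
baa: 2a undefined. 2a->0: no, baa/aabb meet in 0. 2a->1: no, baa/b meet in 1. 2a->2: ok.
bab: 2b undefined. 2b->0: ok.
All examples now run through 3 states with every (state, symbol) defined. Accept strings end in {2}, Reject strings end in {0,1}; accept={2}.

states=3 start=0 accept={2} delta: 0a->0 0b->1 1a->2 1b->0 2a->2 2b->0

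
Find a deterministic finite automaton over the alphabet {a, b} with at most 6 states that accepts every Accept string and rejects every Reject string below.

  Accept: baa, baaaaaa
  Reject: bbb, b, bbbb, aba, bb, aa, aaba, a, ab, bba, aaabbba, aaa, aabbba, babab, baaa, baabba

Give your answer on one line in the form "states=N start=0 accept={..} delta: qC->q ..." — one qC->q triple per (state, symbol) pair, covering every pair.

states=4 start=0 accept={3} delta: 0a->0 0b->1 1a->2 1b->0 2a->3 2b->0 3a->2 3b->0

State merging on the prefix tree: take the shortest (then alphabetical) example prefix whose next move is undefined and point that move at state 0, else 1, else 2, ...; a target is out if some Accept/Reject pair would then sit in one state with the same input left (inseparable). If every existing state is out, open a new one.
a: 0a undefined. 0a->0: ok.
b: 0b undefined. 0b->0: no, baa/bbb meet in 0. Open state 1: 0b->1.
ba: 1a undefined. 1a->0: no, baa/aba meet in 0. 1a->1: no, baa/b meet in 1. Open state 2: 1a->2.
bb: 1b undefined. 1b->0: ok.
baa: 2a undefined. 2a->0: no, baa/bbbb meet in 0. 2a->1: no, baa/bbb meet in 1. 2a->2: no, baa/aba meet in 2. Open state 3: 2a->3.
bab: 2b undefined. 2b->0: ok.
baaa: 3a undefined. 3a->0: no, baaaaaa/bbbb meet in 0. 3a->1: no, baaaaaa/bbb meet in 1. 3a->2: ok.
baab: 3b undefined. 3b->0: ok.
All examples now run through 4 states with every (state, symbol) defined. Accept strings end in {3}, Reject strings end in {0,1,2}; accept={3}.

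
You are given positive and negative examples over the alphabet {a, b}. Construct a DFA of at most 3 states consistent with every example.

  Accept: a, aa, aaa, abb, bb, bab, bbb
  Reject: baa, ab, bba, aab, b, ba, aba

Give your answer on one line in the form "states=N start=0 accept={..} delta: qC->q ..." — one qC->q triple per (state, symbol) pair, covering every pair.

states=3 start=0 accept={0,2} delta: 0a->0 0b->1 1a->1 1b->2 2a->1 2b->0

Grow the machine one transition at a time. Run the examples from 0; the earliest place one falls off (shortest prefix, ties alphabetical) gets sent to the lowest-numbered state that keeps every Accept/Reject pair distinguishable — a pair clashes when both reach the same state with identical unread suffix — and to a fresh state only if none does.
a: 0a undefined. 0a->0: ok.
b: 0b undefined. 0b->0: no, a/baa meet in 0. Open state 1: 0b->1.
ba: 1a undefined. 1a->0: no, a/baa meet in 0. 1a->1: ok.
bb: 1b undefined. 1b->0: no, a/bba meet in 0. 1b->1: no, abb/baa meet in 1. Open state 2: 1b->2.
bba: 2a undefined. 2a->0: no, a/bba meet in 0. 2a->1: ok.
bbb: 2b undefined. 2b->0: ok.
All examples now run through 3 states with every (state, symbol) defined. Accept strings end in {0,2}, Reject strings end in {1}; accept={0,2}.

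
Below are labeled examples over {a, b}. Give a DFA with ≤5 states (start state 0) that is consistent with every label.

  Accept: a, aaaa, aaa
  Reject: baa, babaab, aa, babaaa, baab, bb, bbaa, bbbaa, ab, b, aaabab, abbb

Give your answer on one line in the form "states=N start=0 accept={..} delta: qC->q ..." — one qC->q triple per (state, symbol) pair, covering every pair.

states=4 start=0 accept={1,3} delta: 0a->1 0b->0 1a->2 1b->2 2a->3 2b->0 3a->1 3b->0

Fold the examples into a partial DFA from state 0: repeatedly fix the first undefined (state, symbol) met by the shortest-then-alphabetical prefix, trying targets in increasing order and rejecting any under which an Accept and a Reject string meet in one state with the same remainder; add a state when all current targets are rejected. Accepting states are where Accept strings end.
a: 0a undefined. 0a->0: no, a/aa meet in 0. Open state 1: 0a->1.
b: 0b undefined. 0b->0: ok.
aa: 1a undefined. 1a->0: no, aaaa/baa meet in 0. 1a->1: no, a/baa meet in 1. Open state 2: 1a->2.
ab: 1b undefined. 1b->0: no, aaa/babaaa meet in 2 with "a" left. 1b->1: no, a/ab meet in 1. 1b->2: ok.
aaa: 2a undefined. 2a->0: no, aaa/bb meet in 0. 2a->1: no, a/babaaa meet in 1. 2a->2: no, aaaa/baa meet in 2. Open state 3: 2a->3.
abb: 2b undefined. 2b->0: ok.
aaaa: 3a undefined. 3a->0: no, a/babaaa meet in 1. 3a->1: ok.
aaab: 3b undefined. 3b->0: ok.
All examples now run through 4 states with every (state, symbol) defined. Accept strings end in {1,3}, Reject strings end in {0,2}; accept={1,3}.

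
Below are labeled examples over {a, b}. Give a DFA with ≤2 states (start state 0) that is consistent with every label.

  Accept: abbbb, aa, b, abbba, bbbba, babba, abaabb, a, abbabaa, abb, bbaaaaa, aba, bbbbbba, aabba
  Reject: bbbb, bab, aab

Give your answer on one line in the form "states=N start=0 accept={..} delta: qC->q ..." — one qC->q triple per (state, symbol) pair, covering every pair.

State merging on the prefix tree: take the shortest (then alphabetical) example prefix whose next move is undefined and point that move at state 0, else 1, else 2, ...; a target is out if some Accept/Reject pair would then sit in one state with the same input left (inseparable). If every existing state is out, open a new one.
a: 0a undefined. 0a->0: no, abbbb/bbbb meet in 0 with "bbbb" left. Open state 1: 0a->1.
b: 0b undefined. 0b->0: no, b/bbbb meet in 0. 0b->1: ok.
aa: 1a undefined. 1a->0: no, b/bab meet in 1. 1a->1: ok.
ab: 1b undefined. 1b->0: ok.
All examples now run through 2 states with every (state, symbol) defined. Accept strings end in {1}, Reject strings end in {0}; accept={1}.

states=2 start=0 accept={1} delta: 0a->1 0b->1 1a->1 1b->0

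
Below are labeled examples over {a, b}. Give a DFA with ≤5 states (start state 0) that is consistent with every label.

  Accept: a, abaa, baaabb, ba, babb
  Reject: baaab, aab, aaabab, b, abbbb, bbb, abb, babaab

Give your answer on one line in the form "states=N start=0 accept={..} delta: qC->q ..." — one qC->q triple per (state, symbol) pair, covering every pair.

Grow the machine one transition at a time. Run the examples from 0; the earliest place one falls off (shortest prefix, ties alphabetical) gets sent to the lowest-numbered state that keeps every Accept/Reject pair distinguishable — a pair clashes when both reach the same state with identical unread suffix — and to a fresh state only if none does.
a: 0a undefined. 0a->0: ok.
b: 0b undefined. 0b->0: no, a/baaab meet in 0. Open state 1: 0b->1.
ba: 1a undefined. 1a->0: no, baaabb/abb meet in 1 with "b" left. 1a->1: no, abaa/aab meet in 1. Open state 2: 1a->2.
bb: 1b undefined. 1b->0: no, a/abbbb meet in 0. 1b->1: ok.
baa: 2a undefined. 2a->0: no, baaabb/baaab meet in 1. 2a->1: no, abaa/aab meet in 1. 2a->2: ok.
bab: 2b undefined. 2b->0: no, a/baaab meet in 0. 2b->1: no, baaabb/baaab meet in 1. 2b->2: no, abaa/baaab meet in 2. Open state 3: 2b->3.
baba: 3a undefined. 3a->0: ok.
babb: 3b undefined. 3b->0: ok.
All examples now run through 4 states with every (state, symbol) defined. Accept strings end in {0,2}, Reject strings end in {1,3}; accept={0,2}.

states=4 start=0 accept={0,2} delta: 0a->0 0b->1 1a->2 1b->1 2a->2 2b->3 3a->0 3b->0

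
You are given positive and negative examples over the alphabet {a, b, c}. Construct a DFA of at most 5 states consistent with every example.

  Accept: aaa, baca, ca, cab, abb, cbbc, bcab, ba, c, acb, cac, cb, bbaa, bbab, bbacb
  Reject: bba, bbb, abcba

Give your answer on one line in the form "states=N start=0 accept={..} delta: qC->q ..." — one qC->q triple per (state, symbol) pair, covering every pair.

Fold the examples into a partial DFA from state 0: repeatedly fix the first undefined (state, symbol) met by the shortest-then-alphabetical prefix, trying targets in increasing order and rejecting any under which an Accept and a Reject string meet in one state with the same remainder; add a state when all current targets are rejected. Accepting states are where Accept strings end.
a: 0a undefined. 0a->0: ok.
b: 0b undefined. 0b->0: no, aaa/bba meet in 0. Open state 1: 0b->1.
c: 0c undefined. 0c->0: ok.
ba: 1a undefined. 1a->0: ok.
bb: 1b undefined. 1b->0: no, aaa/bba meet in 0. 1b->1: no, aaa/bba meet in 0. Open state 2: 1b->2.
bc: 1c undefined. 1c->0: no, aaa/abcba meet in 0. 1c->1: ok.
bba: 2a undefined. 2a->0: no, aaa/bba meet in 0. 2a->1: no, cab/bba meet in 1. 2a->2: no, abb/bba meet in 2. Open state 3: 2a->3.
bbb: 2b undefined. 2b->0: no, aaa/bbb meet in 0. 2b->1: no, cab/bbb meet in 1. 2b->2: no, abb/bbb meet in 2. 2b->3: ok.
bbaa: 3a undefined. 3a->0: ok.
bbab: 3b undefined. 3b->0: ok.
bbac: 3c undefined. 3c->0: ok.
cbbc: 2c undefined. 2c->0: ok.
All examples now run through 4 states with every (state, symbol) defined. Accept strings end in {0,1,2}, Reject strings end in {3}; accept={0,1,2}.

states=4 start=0 accept={0,1,2} delta: 0a->0 0b->1 0c->0 1a->0 1b->2 1c->1 2a->3 2b->3 2c->0 3a->0 3b->0 3c->0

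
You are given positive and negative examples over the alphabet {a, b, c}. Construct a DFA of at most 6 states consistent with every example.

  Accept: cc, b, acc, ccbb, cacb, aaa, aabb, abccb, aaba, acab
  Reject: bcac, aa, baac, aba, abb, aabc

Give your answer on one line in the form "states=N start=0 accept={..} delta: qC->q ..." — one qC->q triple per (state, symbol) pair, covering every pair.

states=5 start=0 accept={0} delta: 0a->1 0b->0 0c->0 1a->2 1b->1 1c->3 2a->0 2b->4 2c->1 3a->0 3b->0 3c->0 4a->0 4b->0 4c->1

Fold the examples into a partial DFA from state 0: repeatedly fix the first undefined (state, symbol) met by the shortest-then-alphabetical prefix, trying targets in increasing order and rejecting any under which an Accept and a Reject string meet in one state with the same remainder; add a state when all current targets are rejected. Accepting states are where Accept strings end.
a: 0a undefined. 0a->0: no, aaa/aa meet in 0. Open state 1: 0a->1.
b: 0b undefined. 0b->0: ok.
c: 0c undefined. 0c->0: ok.
aa: 1a undefined. 1a->0: no, cc/aa meet in 0. 1a->1: no, aaa/aa meet in 1. Open state 2: 1a->2.
ab: 1b undefined. 1b->0: no, cc/abb meet in 0. 1b->1: ok.
ac: 1c undefined. 1c->0: no, cc/bcac meet in 0. 1c->1: no, acc/bcac meet in 1. 1c->2: no, acc/baac meet in 2 with "c" left. Open state 3: 1c->3.
aaa: 2a undefined. 2a->0: ok.
aab: 2b undefined. 2b->0: no, cc/aabc meet in 0. 2b->1: no, aabb/abb meet in 1. 2b->2: no, aabb/aa meet in 2. 2b->3: no, acc/aabc meet in 3 with "c" left. Open state 4: 2b->4.
aca: 3a undefined. 3a->0: ok.
acc: 3c undefined. 3c->0: ok.
aaba: 4a undefined. 4a->0: ok.
aabb: 4b undefined. 4b->0: ok.
aabc: 4c undefined. 4c->0: no, cc/aabc meet in 0. 4c->1: ok.
baac: 2c undefined. 2c->0: no, cc/baac meet in 0. 2c->1: ok.
cacb: 3b undefined. 3b->0: ok.
All examples now run through 5 states with every (state, symbol) defined. Accept strings end in {0}, Reject strings end in {1,2,3}; accept={0}.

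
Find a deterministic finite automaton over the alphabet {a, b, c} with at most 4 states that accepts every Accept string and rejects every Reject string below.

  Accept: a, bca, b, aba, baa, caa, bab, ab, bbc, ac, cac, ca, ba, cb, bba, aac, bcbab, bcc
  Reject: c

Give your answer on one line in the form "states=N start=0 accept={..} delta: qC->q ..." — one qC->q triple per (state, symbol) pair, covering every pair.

Fold the examples into a partial DFA from state 0: repeatedly fix the first undefined (state, symbol) met by the shortest-then-alphabetical prefix, trying targets in increasing order and rejecting any under which an Accept and a Reject string meet in one state with the same remainder; add a state when all current targets are rejected. Accepting states are where Accept strings end.
a: 0a undefined. 0a->0: no, ac/c meet in 0 with "c" left. Open state 1: 0a->1.
b: 0b undefined. 0b->0: no, bbc/c meet in 0 with "c" left. 0b->1: ok.
c: 0c undefined. 0c->0: ok.
aa: 1a undefined. 1a->0: no, caa/c meet in 0. 1a->1: ok.
ab: 1b undefined. 1b->0: no, bab/c meet in 0. 1b->1: ok.
ac: 1c undefined. 1c->0: no, bbc/c meet in 0. 1c->1: ok.
All examples now run through 2 states with every (state, symbol) defined. Accept strings end in {1}, Reject strings end in {0}; accept={1}.

states=2 start=0 accept={1} delta: 0a->1 0b->1 0c->0 1a->1 1b->1 1c->1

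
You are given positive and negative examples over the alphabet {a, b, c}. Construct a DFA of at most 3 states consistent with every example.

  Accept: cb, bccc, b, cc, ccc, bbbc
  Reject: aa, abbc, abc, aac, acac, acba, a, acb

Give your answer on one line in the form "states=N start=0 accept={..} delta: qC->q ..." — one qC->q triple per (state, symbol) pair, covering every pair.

State merging on the prefix tree: take the shortest (then alphabetical) example prefix whose next move is undefined and point that move at state 0, else 1, else 2, ...; a target is out if some Accept/Reject pair would then sit in one state with the same input left (inseparable). If every existing state is out, open a new one.
a: 0a undefined. 0a->0: no, cb/acb meet in 0 with "cb" left. Open state 1: 0a->1.
b: 0b undefined. 0b->0: ok.
c: 0c undefined. 0c->0: ok.
aa: 1a undefined. 1a->0: no, cb/aa meet in 0. 1a->1: ok.
ab: 1b undefined. 1b->0: no, cb/abbc meet in 0. 1b->1: ok.
ac: 1c undefined. 1c->0: no, cb/abbc meet in 0. 1c->1: ok.
All examples now run through 2 states with every (state, symbol) defined. Accept strings end in {0}, Reject strings end in {1}; accept={0}.

states=2 start=0 accept={0} delta: 0a->1 0b->0 0c->0 1a->1 1b->1 1c->1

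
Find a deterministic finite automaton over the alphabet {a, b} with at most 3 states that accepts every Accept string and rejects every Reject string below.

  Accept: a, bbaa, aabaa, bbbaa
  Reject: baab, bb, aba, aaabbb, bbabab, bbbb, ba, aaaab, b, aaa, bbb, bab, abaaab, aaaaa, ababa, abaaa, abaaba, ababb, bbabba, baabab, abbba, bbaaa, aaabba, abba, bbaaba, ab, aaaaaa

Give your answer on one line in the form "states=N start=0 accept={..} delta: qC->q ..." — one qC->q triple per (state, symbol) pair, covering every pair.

states=3 start=0 accept={1} delta: 0a->1 0b->2 1a->2 1b->2 2a->0 2b->2

Grow the machine one transition at a time. Run the examples from 0; the earliest place one falls off (shortest prefix, ties alphabetical) gets sent to the lowest-numbered state that keeps every Accept/Reject pair distinguishable — a pair clashes when both reach the same state with identical unread suffix — and to a fresh state only if none does.
a: 0a undefined. 0a->0: no, a/aaa meet in 0. Open state 1: 0a->1.
b: 0b undefined. 0b->0: no, a/ba meet in 1. 0b->1: no, a/b meet in 1. Open state 2: 0b->2.
aa: 1a undefined. 1a->0: no, a/aaa meet in 1. 1a->1: no, a/aaa meet in 1. 1a->2: ok.
ab: 1b undefined. 1b->0: no, a/aba meet in 1. 1b->1: no, a/ab meet in 1. 1b->2: ok.
ba: 2a undefined. 2a->0: ok.
bb: 2b undefined. 2b->0: no, a/bbabba meet in 1. 2b->1: no, a/bb meet in 1. 2b->2: ok.
All examples now run through 3 states with every (state, symbol) defined. Accept strings end in {1}, Reject strings end in {0,2}; accept={1}.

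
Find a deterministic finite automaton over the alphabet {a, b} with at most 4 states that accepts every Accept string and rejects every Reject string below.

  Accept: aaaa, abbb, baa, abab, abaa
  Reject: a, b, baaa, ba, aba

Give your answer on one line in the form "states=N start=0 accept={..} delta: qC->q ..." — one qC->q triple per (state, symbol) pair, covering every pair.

State merging on the prefix tree: take the shortest (then alphabetical) example prefix whose next move is undefined and point that move at state 0, else 1, else 2, ...; a target is out if some Accept/Reject pair would then sit in one state with the same input left (inseparable). If every existing state is out, open a new one.
a: 0a undefined. 0a->0: no, aaaa/a meet in 0. Open state 1: 0a->1.
b: 0b undefined. 0b->0: ok.
aa: 1a undefined. 1a->0: no, aaaa/b meet in 0. 1a->1: no, aaaa/a meet in 1. Open state 2: 1a->2.
ab: 1b undefined. 1b->0: no, abbb/b meet in 0. 1b->1: no, abbb/a meet in 1. 1b->2: ok.
aaa: 2a undefined. 2a->0: no, aaaa/a meet in 1. 2a->1: ok.
abb: 2b undefined. 2b->0: no, abbb/b meet in 0. 2b->1: ok.
All examples now run through 3 states with every (state, symbol) defined. Accept strings end in {2}, Reject strings end in {0,1}; accept={2}.

states=3 start=0 accept={2} delta: 0a->1 0b->0 1a->2 1b->2 2a->1 2b->1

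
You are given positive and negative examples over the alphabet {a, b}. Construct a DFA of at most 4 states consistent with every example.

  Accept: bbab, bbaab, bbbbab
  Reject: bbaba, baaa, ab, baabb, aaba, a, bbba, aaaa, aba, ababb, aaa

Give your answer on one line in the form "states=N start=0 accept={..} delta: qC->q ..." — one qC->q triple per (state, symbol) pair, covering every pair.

Grow the machine one transition at a time. Run the examples from 0; the earliest place one falls off (shortest prefix, ties alphabetical) gets sent to the lowest-numbered state that keeps every Accept/Reject pair distinguishable — a pair clashes when both reach the same state with identical unread suffix — and to a fresh state only if none does.
a: 0a undefined. 0a->0: ok.
b: 0b undefined. 0b->0: no, bbab/bbaba meet in 0. Open state 1: 0b->1.
ba: 1a undefined. 1a->0: ok.
bb: 1b undefined. 1b->0: no, bbab/ab meet in 1. 1b->1: no, bbab/ab meet in 1. Open state 2: 1b->2.
bba: 2a undefined. 2a->0: no, bbab/ab meet in 1. 2a->1: no, bbab/baabb meet in 2. 2a->2: ok.
bbb: 2b undefined. 2b->0: no, bbab/bbaba meet in 0. 2b->1: no, bbab/ab meet in 1. 2b->2: no, bbab/bbaba meet in 2. Open state 3: 2b->3.
bbba: 3a undefined. 3a->0: ok.
bbbb: 3b undefined. 3b->0: no, bbbbab/ab meet in 1. 3b->1: no, bbbbab/ab meet in 1. 3b->2: ok.
All examples now run through 4 states with every (state, symbol) defined. Accept strings end in {3}, Reject strings end in {0,1,2}; accept={3}.

states=4 start=0 accept={3} delta: 0a->0 0b->1 1a->0 1b->2 2a->2 2b->3 3a->0 3b->2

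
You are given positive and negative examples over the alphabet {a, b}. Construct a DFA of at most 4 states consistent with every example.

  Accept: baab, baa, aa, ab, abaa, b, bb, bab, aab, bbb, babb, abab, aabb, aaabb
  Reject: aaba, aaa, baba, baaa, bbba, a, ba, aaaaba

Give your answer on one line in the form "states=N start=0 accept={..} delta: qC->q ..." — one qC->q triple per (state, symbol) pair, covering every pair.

Grow the machine one transition at a time. Run the examples from 0; the earliest place one falls off (shortest prefix, ties alphabetical) gets sent to the lowest-numbered state that keeps every Accept/Reject pair distinguishable — a pair clashes when both reach the same state with identical unread suffix — and to a fresh state only if none does.
a: 0a undefined. 0a->0: no, aa/aaa meet in 0. Open state 1: 0a->1.
b: 0b undefined. 0b->0: ok.
aa: 1a undefined. 1a->0: ok.
ab: 1b undefined. 1b->0: ok.
All examples now run through 2 states with every (state, symbol) defined. Accept strings end in {0}, Reject strings end in {1}; accept={0}.

states=2 start=0 accept={0} delta: 0a->1 0b->0 1a->0 1b->0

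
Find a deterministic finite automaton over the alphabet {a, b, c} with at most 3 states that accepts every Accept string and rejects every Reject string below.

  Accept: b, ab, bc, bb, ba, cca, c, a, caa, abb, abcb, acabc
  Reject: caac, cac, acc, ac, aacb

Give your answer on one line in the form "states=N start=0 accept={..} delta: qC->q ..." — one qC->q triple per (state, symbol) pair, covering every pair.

states=3 start=0 accept={0,1} delta: 0a->1 0b->0 0c->0 1a->1 1b->0 1c->2 2a->0 2b->2 2c->2

State merging on the prefix tree: take the shortest (then alphabetical) example prefix whose next move is undefined and point that move at state 0, else 1, else 2, ...; a target is out if some Accept/Reject pair would then sit in one state with the same input left (inseparable). If every existing state is out, open a new one.
a: 0a undefined. 0a->0: no, c/ac meet in 0 with "c" left. Open state 1: 0a->1.
b: 0b undefined. 0b->0: ok.
c: 0c undefined. 0c->0: ok.
aa: 1a undefined. 1a->0: no, b/caac meet in 0. 1a->1: ok.
ab: 1b undefined. 1b->0: ok.
ac: 1c undefined. 1c->0: no, b/caac meet in 0. 1c->1: no, b/aacb meet in 0. Open state 2: 1c->2.
aca: 2a undefined. 2a->0: ok.
acc: 2c undefined. 2c->0: no, b/acc meet in 0. 2c->1: no, ba/acc meet in 1. 2c->2: ok.
aacb: 2b undefined. 2b->0: no, b/aacb meet in 0. 2b->1: no, ba/aacb meet in 1. 2b->2: ok.
All examples now run through 3 states with every (state, symbol) defined. Accept strings end in {0,1}, Reject strings end in {2}; accept={0,1}.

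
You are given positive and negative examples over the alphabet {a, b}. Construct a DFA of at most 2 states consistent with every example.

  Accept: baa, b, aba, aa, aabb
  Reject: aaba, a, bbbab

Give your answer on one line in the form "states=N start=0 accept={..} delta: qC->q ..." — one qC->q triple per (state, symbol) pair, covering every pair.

State merging on the prefix tree: take the shortest (then alphabetical) example prefix whose next move is undefined and point that move at state 0, else 1, else 2, ...; a target is out if some Accept/Reject pair would then sit in one state with the same input left (inseparable). If every existing state is out, open a new one.
a: 0a undefined. 0a->0: no, aba/aaba meet in 0 with "ba" left. Open state 1: 0a->1.
b: 0b undefined. 0b->0: ok.
aa: 1a undefined. 1a->0: ok.
ab: 1b undefined. 1b->0: no, baa/bbbab meet in 0. 1b->1: ok.
All examples now run through 2 states with every (state, symbol) defined. Accept strings end in {0}, Reject strings end in {1}; accept={0}.

states=2 start=0 accept={0} delta: 0a->1 0b->0 1a->0 1b->1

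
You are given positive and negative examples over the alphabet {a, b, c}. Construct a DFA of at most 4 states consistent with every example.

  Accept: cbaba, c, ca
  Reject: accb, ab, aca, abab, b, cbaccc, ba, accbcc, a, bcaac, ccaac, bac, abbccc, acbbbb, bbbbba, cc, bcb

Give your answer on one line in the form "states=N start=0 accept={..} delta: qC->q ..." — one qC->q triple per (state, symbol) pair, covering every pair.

states=4 start=0 accept={2} delta: 0a->1 0b->0 0c->2 1a->0 1b->0 1c->0 2a->2 2b->3 2c->1 3a->3 3b->2 3c->2

State merging on the prefix tree: take the shortest (then alphabetical) example prefix whose next move is undefined and point that move at state 0, else 1, else 2, ...; a target is out if some Accept/Reject pair would then sit in one state with the same input left (inseparable). If every existing state is out, open a new one.
a: 0a undefined. 0a->0: no, ca/aca meet in 0 with "ca" left. Open state 1: 0a->1.
b: 0b undefined. 0b->0: ok.
c: 0c undefined. 0c->0: no, c/b meet in 0. 0c->1: no, c/ba meet in 1. Open state 2: 0c->2.
ab: 1b undefined. 1b->0: ok.
ac: 1c undefined. 1c->0: ok.
ca: 2a undefined. 2a->0: no, ca/ab meet in 0. 2a->1: no, ca/aca meet in 1. 2a->2: ok.
cb: 2b undefined. 2b->0: no, cbaba/aca meet in 1. 2b->1: no, c/accbcc meet in 2. 2b->2: no, cbaba/accb meet in 2. Open state 3: 2b->3.
cc: 2c undefined. 2c->0: no, c/abbccc meet in 2. 2c->1: ok.
cba: 3a undefined. 3a->0: no, cbaba/aca meet in 1. 3a->1: no, cbaba/aca meet in 1. 3a->2: no, cbaba/cbaccc meet in 2. 3a->3: ok.
cca: 1a undefined. 1a->0: ok.
cbab: 3b undefined. 3b->0: no, cbaba/aca meet in 1. 3b->1: no, cbaba/ab meet in 0. 3b->2: ok.
cbac: 3c undefined. 3c->0: no, cbaba/accbcc meet in 2. 3c->1: no, cbaba/cbaccc meet in 2. 3c->2: ok.
All examples now run through 4 states with every (state, symbol) defined. Accept strings end in {2}, Reject strings end in {0,1,3}; accept={2}.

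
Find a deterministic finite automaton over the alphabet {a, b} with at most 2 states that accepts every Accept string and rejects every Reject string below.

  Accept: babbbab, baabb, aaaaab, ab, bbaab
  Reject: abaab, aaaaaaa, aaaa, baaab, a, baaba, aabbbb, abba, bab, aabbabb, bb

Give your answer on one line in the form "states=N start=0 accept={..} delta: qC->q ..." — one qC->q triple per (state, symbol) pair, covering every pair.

states=2 start=0 accept={1} delta: 0a->0 0b->1 1a->1 1b->0

State merging on the prefix tree: take the shortest (then alphabetical) example prefix whose next move is undefined and point that move at state 0, else 1, else 2, ...; a target is out if some Accept/Reject pair would then sit in one state with the same input left (inseparable). If every existing state is out, open a new one.
a: 0a undefined. 0a->0: ok.
b: 0b undefined. 0b->0: no, babbbab/abaab meet in 0. Open state 1: 0b->1.
ba: 1a undefined. 1a->0: no, baabb/bb meet in 1 with "b" left. 1a->1: ok.
bb: 1b undefined. 1b->0: ok.
All examples now run through 2 states with every (state, symbol) defined. Accept strings end in {1}, Reject strings end in {0}; accept={1}.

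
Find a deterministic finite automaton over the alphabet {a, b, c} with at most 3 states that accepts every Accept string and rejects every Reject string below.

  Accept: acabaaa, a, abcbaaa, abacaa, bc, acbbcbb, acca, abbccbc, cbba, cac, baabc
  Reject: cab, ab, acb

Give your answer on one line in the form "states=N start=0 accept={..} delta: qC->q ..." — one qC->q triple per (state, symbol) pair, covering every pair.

states=2 start=0 accept={0} delta: 0a->0 0b->1 0c->0 1a->0 1b->0 1c->0

Grow the machine one transition at a time. Run the examples from 0; the earliest place one falls off (shortest prefix, ties alphabetical) gets sent to the lowest-numbered state that keeps every Accept/Reject pair distinguishable — a pair clashes when both reach the same state with identical unread suffix — and to a fresh state only if none does.
a: 0a undefined. 0a->0: ok.
b: 0b undefined. 0b->0: no, a/ab meet in 0. Open state 1: 0b->1.
c: 0c undefined. 0c->0: ok.
ba: 1a undefined. 1a->0: ok.
bc: 1c undefined. 1c->0: ok.
abb: 1b undefined. 1b->0: ok.
All examples now run through 2 states with every (state, symbol) defined. Accept strings end in {0}, Reject strings end in {1}; accept={0}.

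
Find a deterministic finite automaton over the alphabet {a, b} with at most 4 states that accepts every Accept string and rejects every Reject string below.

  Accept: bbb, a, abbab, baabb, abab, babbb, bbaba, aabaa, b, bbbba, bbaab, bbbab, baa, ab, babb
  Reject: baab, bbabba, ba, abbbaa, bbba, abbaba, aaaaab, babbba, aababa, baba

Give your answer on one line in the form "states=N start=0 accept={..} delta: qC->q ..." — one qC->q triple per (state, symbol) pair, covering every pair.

State merging on the prefix tree: take the shortest (then alphabetical) example prefix whose next move is undefined and point that move at state 0, else 1, else 2, ...; a target is out if some Accept/Reject pair would then sit in one state with the same input left (inseparable). If every existing state is out, open a new one.
a: 0a undefined. 0a->0: no, bbaba/abbaba meet in 0 with "bbaba" left. Open state 1: 0a->1.
b: 0b undefined. 0b->0: no, a/ba meet in 1. 0b->1: ok.
aa: 1a undefined. 1a->0: no, ab/baab meet in 1 with "b" left. 1a->1: no, a/ba meet in 1. Open state 2: 1a->2.
ab: 1b undefined. 1b->0: ok.
aaa: 2a undefined. 2a->0: no, bbb/baab meet in 1. 2a->1: no, abab/baab meet in 0. 2a->2: no, abbab/baab meet in 2 with "b" left. Open state 3: 2a->3.
aab: 2b undefined. 2b->0: no, bbb/abbaba meet in 1. 2b->1: ok.
aaaa: 3a undefined. 3a->0: no, abab/aaaaab meet in 0. 3a->1: no, bbb/aaaaab meet in 1. 3a->2: ok.
baab: 3b undefined. 3b->0: no, abab/baab meet in 0. 3b->1: no, bbb/baab meet in 1. 3b->2: ok.
All examples now run through 4 states with every (state, symbol) defined. Accept strings end in {0,1,3}, Reject strings end in {2}; accept={0,1,3}.

states=4 start=0 accept={0,1,3} delta: 0a->1 0b->1 1a->2 1b->0 2a->3 2b->1 3a->2 3b->2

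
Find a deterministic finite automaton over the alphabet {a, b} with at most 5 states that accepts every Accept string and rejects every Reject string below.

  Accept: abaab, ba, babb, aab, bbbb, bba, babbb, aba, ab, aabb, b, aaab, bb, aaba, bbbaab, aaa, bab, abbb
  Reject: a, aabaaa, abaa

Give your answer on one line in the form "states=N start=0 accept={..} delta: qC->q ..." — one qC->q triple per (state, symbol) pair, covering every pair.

states=4 start=0 accept={0,2,3} delta: 0a->1 0b->2 1a->2 1b->2 2a->0 2b->3 3a->2 3b->0

Fold the examples into a partial DFA from state 0: repeatedly fix the first undefined (state, symbol) met by the shortest-then-alphabetical prefix, trying targets in increasing order and rejecting any under which an Accept and a Reject string meet in one state with the same remainder; add a state when all current targets are rejected. Accepting states are where Accept strings end.
a: 0a undefined. 0a->0: no, aaa/a meet in 0. Open state 1: 0a->1.
b: 0b undefined. 0b->0: no, ba/a meet in 1. 0b->1: no, b/a meet in 1. Open state 2: 0b->2.
aa: 1a undefined. 1a->0: no, aaa/a meet in 1. 1a->1: no, aaa/a meet in 1. 1a->2: ok.
ab: 1b undefined. 1b->0: no, aba/a meet in 1. 1b->1: no, ba/abaa meet in 2 with "a" left. 1b->2: ok.
ba: 2a undefined. 2a->0: ok.
bb: 2b undefined. 2b->0: no, ba/aabaaa meet in 0. 2b->1: no, babb/a meet in 1. 2b->2: no, abaab/aabaaa meet in 2. Open state 3: 2b->3.
bba: 3a undefined. 3a->0: no, abaab/aabaaa meet in 2. 3a->1: no, ba/aabaaa meet in 0. 3a->2: ok.
bbb: 3b undefined. 3b->0: ok.
All examples now run through 4 states with every (state, symbol) defined. Accept strings end in {0,2,3}, Reject strings end in {1}; accept={0,2,3}.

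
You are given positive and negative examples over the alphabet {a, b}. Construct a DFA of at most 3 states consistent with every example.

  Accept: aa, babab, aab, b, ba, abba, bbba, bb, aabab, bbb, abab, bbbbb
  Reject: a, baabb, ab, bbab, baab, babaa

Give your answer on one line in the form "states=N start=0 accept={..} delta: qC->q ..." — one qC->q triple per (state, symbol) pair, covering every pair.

states=3 start=0 accept={0,2} delta: 0a->1 0b->2 1a->0 1b->1 2a->0 2b->0

State merging on the prefix tree: take the shortest (then alphabetical) example prefix whose next move is undefined and point that move at state 0, else 1, else 2, ...; a target is out if some Accept/Reject pair would then sit in one state with the same input left (inseparable). If every existing state is out, open a new one.
a: 0a undefined. 0a->0: no, aa/a meet in 0. Open state 1: 0a->1.
b: 0b undefined. 0b->0: no, aab/baab meet in 1 with "ab" left. 0b->1: no, b/a meet in 1. Open state 2: 0b->2.
aa: 1a undefined. 1a->0: ok.
ab: 1b undefined. 1b->0: no, aa/ab meet in 0. 1b->1: ok.
ba: 2a undefined. 2a->0: ok.
bb: 2b undefined. 2b->0: ok.
All examples now run through 3 states with every (state, symbol) defined. Accept strings end in {0,2}, Reject strings end in {1}; accept={0,2}.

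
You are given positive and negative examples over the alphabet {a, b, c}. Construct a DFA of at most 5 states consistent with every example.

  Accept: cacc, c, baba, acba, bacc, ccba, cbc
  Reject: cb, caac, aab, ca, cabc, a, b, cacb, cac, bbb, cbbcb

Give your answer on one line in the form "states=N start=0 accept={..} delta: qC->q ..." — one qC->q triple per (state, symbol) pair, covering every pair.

Fold the examples into a partial DFA from state 0: repeatedly fix the first undefined (state, symbol) met by the shortest-then-alphabetical prefix, trying targets in increasing order and rejecting any under which an Accept and a Reject string meet in one state with the same remainder; add a state when all current targets are rejected. Accepting states are where Accept strings end.
a: 0a undefined. 0a->0: ok.
b: 0b undefined. 0b->0: no, baba/aab meet in 0. Open state 1: 0b->1.
c: 0c undefined. 0c->0: no, cacc/caac meet in 0. 0c->1: no, c/aab meet in 1. Open state 2: 0c->2.
ba: 1a undefined. 1a->0: no, baba/a meet in 0. 1a->1: ok.
bb: 1b undefined. 1b->0: no, baba/a meet in 0. 1b->1: no, baba/aab meet in 1. 1b->2: no, baba/ca meet in 2 with "a" left. Open state 3: 1b->3.
ca: 2a undefined. 2a->0: no, c/caac meet in 2. 2a->1: ok.
cb: 2b undefined. 2b->0: no, acba/cb meet in 0. 2b->1: no, acba/cb meet in 1. 2b->2: no, c/cb meet in 2. 2b->3: no, cbc/cabc meet in 3 with "c" left. Open state 4: 2b->4.
cc: 2c undefined. 2c->0: no, ccba/aab meet in 1. 2c->1: ok.
bac: 1c undefined. 1c->0: ok.
bbb: 3b undefined. 3b->0: ok.
cbb: 4b undefined. 4b->0: ok.
cbc: 4c undefined. 4c->0: no, cbc/caac meet in 0. 4c->1: no, cbc/aab meet in 1. 4c->2: ok.
acba: 4a undefined. 4a->0: no, acba/caac meet in 0. 4a->1: no, acba/aab meet in 1. 4a->2: ok.
baba: 3a undefined. 3a->0: no, baba/caac meet in 0. 3a->1: no, baba/aab meet in 1. 3a->2: ok.
cabc: 3c undefined. 3c->0: ok.
All examples now run through 5 states with every (state, symbol) defined. Accept strings end in {2}, Reject strings end in {0,1,4}; accept={2}.

states=5 start=0 accept={2} delta: 0a->0 0b->1 0c->2 1a->1 1b->3 1c->0 2a->1 2b->4 2c->1 3a->2 3b->0 3c->0 4a->2 4b->0 4c->2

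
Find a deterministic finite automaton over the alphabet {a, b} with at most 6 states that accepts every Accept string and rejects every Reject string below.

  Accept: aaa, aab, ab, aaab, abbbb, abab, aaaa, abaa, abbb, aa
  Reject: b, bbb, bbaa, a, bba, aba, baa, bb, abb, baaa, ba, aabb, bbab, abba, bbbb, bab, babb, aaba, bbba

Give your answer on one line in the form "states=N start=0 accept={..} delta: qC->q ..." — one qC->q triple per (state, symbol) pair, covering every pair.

Grow the machine one transition at a time. Run the examples from 0; the earliest place one falls off (shortest prefix, ties alphabetical) gets sent to the lowest-numbered state that keeps every Accept/Reject pair distinguishable — a pair clashes when both reach the same state with identical unread suffix — and to a fresh state only if none does.
a: 0a undefined. 0a->0: no, aaa/a meet in 0. Open state 1: 0a->1.
b: 0b undefined. 0b->0: no, aaa/baaa meet in 1 with "aa" left. 0b->1: no, aaa/baa meet in 1 with "aa" left. Open state 2: 0b->2.
aa: 1a undefined. 1a->0: no, aaa/a meet in 1. 1a->1: no, aaa/a meet in 1. 1a->2: no, aaa/ba meet in 2 with "a" left. Open state 3: 1a->3.
ab: 1b undefined. 1b->0: no, abbbb/bbb meet in 2 with "bb" left. 1b->1: no, ab/a meet in 1. 1b->2: no, ab/b meet in 2. 1b->3: no, aaa/aba meet in 3 with "a" left. Open state 4: 1b->4.
ba: 2a undefined. 2a->0: no, aa/baaa meet in 3. 2a->1: no, aaa/baaa meet in 3 with "a" left. 2a->2: ok.
bb: 2b undefined. 2b->0: no, ab/bbab meet in 4. 2b->1: no, aaa/bbaa meet in 3 with "a" left. 2b->2: ok.
aaa: 3a undefined. 3a->0: no, aaab/b meet in 2. 3a->1: no, aaa/a meet in 1. 3a->2: no, aaa/b meet in 2. 3a->3: ok.
aab: 3b undefined. 3b->0: ok.
aba: 4a undefined. 4a->0: no, aab/aba meet in 0. 4a->1: ok.
abb: 4b undefined. 4b->0: no, aab/abb meet in 0. 4b->1: no, aaa/abba meet in 3. 4b->2: no, abbbb/b meet in 2. 4b->3: no, aaa/abb meet in 3. 4b->4: no, ab/abb meet in 4. Open state 5: 4b->5.
abba: 5a undefined. 5a->0: no, aab/abba meet in 0. 5a->1: ok.
abbb: 5b undefined. 5b->0: no, abbbb/b meet in 2. 5b->1: no, abbb/a meet in 1. 5b->2: no, abbbb/b meet in 2. 5b->3: ok.
All examples now run through 6 states with every (state, symbol) defined. Accept strings end in {0,3,4}, Reject strings end in {1,2,5}; accept={0,3,4}.

states=6 start=0 accept={0,3,4} delta: 0a->1 0b->2 1a->3 1b->4 2a->2 2b->2 3a->3 3b->0 4a->1 4b->5 5a->1 5b->3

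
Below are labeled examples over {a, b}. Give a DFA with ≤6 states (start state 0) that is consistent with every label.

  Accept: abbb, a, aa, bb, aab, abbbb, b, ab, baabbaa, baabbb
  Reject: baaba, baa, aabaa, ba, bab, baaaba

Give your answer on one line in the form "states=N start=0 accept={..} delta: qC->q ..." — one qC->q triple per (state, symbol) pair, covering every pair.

states=4 start=0 accept={0,1} delta: 0a->0 0b->1 1a->2 1b->0 2a->2 2b->3 3a->2 3b->0

Fold the examples into a partial DFA from state 0: repeatedly fix the first undefined (state, symbol) met by the shortest-then-alphabetical prefix, trying targets in increasing order and rejecting any under which an Accept and a Reject string meet in one state with the same remainder; add a state when all current targets are rejected. Accepting states are where Accept strings end.
a: 0a undefined. 0a->0: ok.
b: 0b undefined. 0b->0: no, abbb/baaba meet in 0. Open state 1: 0b->1.
ba: 1a undefined. 1a->0: no, a/baaba meet in 0. 1a->1: no, bb/bab meet in 1 with "b" left. Open state 2: 1a->2.
bb: 1b undefined. 1b->0: ok.
baa: 2a undefined. 2a->0: no, a/baa meet in 0. 2a->1: no, abbb/baa meet in 1. 2a->2: ok.
bab: 2b undefined. 2b->0: no, a/baaba meet in 0. 2b->1: no, abbb/bab meet in 1. 2b->2: no, baabbaa/baaba meet in 2. Open state 3: 2b->3.
baaba: 3a undefined. 3a->0: no, a/baaba meet in 0. 3a->1: no, abbb/baaba meet in 1. 3a->2: ok.
baabb: 3b undefined. 3b->0: ok.
All examples now run through 4 states with every (state, symbol) defined. Accept strings end in {0,1}, Reject strings end in {2,3}; accept={0,1}.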